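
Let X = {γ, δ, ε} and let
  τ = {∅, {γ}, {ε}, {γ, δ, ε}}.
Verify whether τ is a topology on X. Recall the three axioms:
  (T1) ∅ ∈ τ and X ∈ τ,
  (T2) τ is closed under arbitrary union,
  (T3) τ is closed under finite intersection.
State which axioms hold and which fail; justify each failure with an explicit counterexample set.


τ is NOT a topology on X.

Axiom (T1): ∅ ∈ τ? Yes; X ∈ τ? Yes.
Axiom (T2/T3): check pairwise unions and intersections of members of τ.
Counterexample for (T2): {γ} ∪ {ε} = {γ, ε} ∉ τ. Therefore τ is NOT a topology.


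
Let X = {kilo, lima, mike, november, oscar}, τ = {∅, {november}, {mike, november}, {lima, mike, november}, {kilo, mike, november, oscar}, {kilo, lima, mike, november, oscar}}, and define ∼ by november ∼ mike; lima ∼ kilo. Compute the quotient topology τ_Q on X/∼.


X/∼ = {[kilo=lima], [mike=november], [oscar]}; |τ_Q| = 3.

Equivalence classes: [kilo=lima], [mike=november], [oscar].
Quotient map π: X → X/∼ sends kilo ↦ [kilo=lima], lima ↦ [kilo=lima], mike ↦ [mike=november], november ↦ [mike=november], oscar ↦ [oscar].
For each subset V ⊆ X/∼, compute π^{-1}(V) ⊆ X and check whether π^{-1}(V) ∈ τ. V is open in τ_Q iff π^{-1}(V) ∈ τ.
  V = {}: π^{-1}(V) = ∅ ∈ τ ✓.
  V = {[kilo=lima]}: π^{-1}(V) = {kilo, lima} ∉ τ ✗.
  V = {[mike=november]}: π^{-1}(V) = {mike, november} ∈ τ ✓.
  V = {[kilo=lima], [mike=november]}: π^{-1}(V) = {kilo, lima, mike, november} ∉ τ ✗.
  V = {[oscar]}: π^{-1}(V) = {oscar} ∉ τ ✗.
  V = {[kilo=lima], [oscar]}: π^{-1}(V) = {kilo, lima, oscar} ∉ τ ✗.
  V = {[mike=november], [oscar]}: π^{-1}(V) = {mike, november, oscar} ∉ τ ✗.
  V = {[kilo=lima], [mike=november], [oscar]}: π^{-1}(V) = {kilo, lima, mike, november, oscar} ∈ τ ✓.
Open sets in the quotient: τ_Q = {{}, {[mike=november]}, {[kilo=lima], [mike=november], [oscar]}} (3 elements).


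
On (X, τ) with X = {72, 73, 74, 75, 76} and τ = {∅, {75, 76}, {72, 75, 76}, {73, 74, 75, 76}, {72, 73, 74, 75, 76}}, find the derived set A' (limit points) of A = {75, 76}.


A' = {72, 73, 74, 75, 76}

For each x ∈ X, list the open sets U ∈ τ with x ∈ U, then check whether U ∩ (A ∖ {x}) ≠ ∅ for every such U.
  x = 72: opens ∋ x are {72, 75, 76}, {72, 73, 74, 75, 76}; each meets A ∖ {72}, so x IS a limit point.
  x = 73: opens ∋ x are {73, 74, 75, 76}, {72, 73, 74, 75, 76}; each meets A ∖ {73}, so x IS a limit point.
  x = 74: opens ∋ x are {73, 74, 75, 76}, {72, 73, 74, 75, 76}; each meets A ∖ {74}, so x IS a limit point.
  x = 75: opens ∋ x are {75, 76}, {72, 75, 76}, {73, 74, 75, 76}, {72, 73, 74, 75, 76}; each meets A ∖ {75}, so x IS a limit point.
  x = 76: opens ∋ x are {75, 76}, {72, 75, 76}, {73, 74, 75, 76}, {72, 73, 74, 75, 76}; each meets A ∖ {76}, so x IS a limit point.
Collecting: A' = {72, 73, 74, 75, 76}.


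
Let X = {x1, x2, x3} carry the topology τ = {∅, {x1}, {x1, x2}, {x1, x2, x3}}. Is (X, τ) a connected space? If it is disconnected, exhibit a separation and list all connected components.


(X, τ) is connected.

Find clopen sets (U ∈ τ with X ∖ U ∈ τ):
  U = ∅, X ∖ U = {x1, x2, x3} — both open, so U is clopen.
  U = {x1, x2, x3}, X ∖ U = ∅ — both open, so U is clopen.
Only trivial clopens (∅ and X) exist, so (X, τ) is connected.
Compute connected components by grouping points that agree on all clopens:
  component: {x1, x2, x3}


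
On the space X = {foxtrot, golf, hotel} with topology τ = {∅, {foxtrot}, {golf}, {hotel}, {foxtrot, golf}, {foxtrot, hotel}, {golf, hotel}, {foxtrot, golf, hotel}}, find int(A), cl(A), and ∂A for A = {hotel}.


int(A) = {hotel}, cl(A) = {hotel}, ∂A = ∅.

Closed sets in (X, τ) are complements of opens:
  closed(X, τ) = {∅, {foxtrot}, {golf}, {hotel}, {foxtrot, golf}, {foxtrot, hotel}, {golf, hotel}, {foxtrot, golf, hotel}}.
int(A) = ⋃ {U ∈ τ : U ⊆ A}. Opens contained in A: ∅, {hotel}.
Taking the union of these: int(A) = {hotel}.
cl(A) = ⋂ {C closed : A ⊆ C}. Closed sets containing A: {hotel}, {foxtrot, hotel}, {golf, hotel}, {foxtrot, golf, hotel}.
Intersecting these: cl(A) = {hotel}.
∂A = cl(A) ∖ int(A) = {hotel} ∖ {hotel} = ∅.


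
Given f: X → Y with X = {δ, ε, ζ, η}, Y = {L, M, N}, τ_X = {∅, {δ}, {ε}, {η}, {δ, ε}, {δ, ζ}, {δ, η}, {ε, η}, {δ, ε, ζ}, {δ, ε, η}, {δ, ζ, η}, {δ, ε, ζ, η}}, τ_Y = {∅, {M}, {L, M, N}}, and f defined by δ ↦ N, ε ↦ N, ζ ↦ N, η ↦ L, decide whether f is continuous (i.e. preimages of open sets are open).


f IS continuous.

Compute f^{-1}(U) for each U ∈ τ_Y:
  U = ∅: f^{-1}(U) = ∅ ∈ τ_X ✓.
  U = {M}: f^{-1}(U) = ∅ ∈ τ_X ✓.
  U = {L, M, N}: f^{-1}(U) = {δ, ε, ζ, η} ∈ τ_X ✓.
Every preimage lies in τ_X, so f IS continuous.


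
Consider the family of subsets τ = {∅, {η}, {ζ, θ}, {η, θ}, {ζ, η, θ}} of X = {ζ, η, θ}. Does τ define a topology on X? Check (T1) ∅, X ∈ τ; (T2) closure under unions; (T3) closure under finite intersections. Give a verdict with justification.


τ is NOT a topology on X.

Axiom (T1): ∅ ∈ τ? Yes; X ∈ τ? Yes.
Axiom (T2/T3): check pairwise unions and intersections of members of τ.
Counterexample for (T3): {ζ, θ} ∩ {η, θ} = {θ} ∉ τ. Therefore τ is NOT a topology.


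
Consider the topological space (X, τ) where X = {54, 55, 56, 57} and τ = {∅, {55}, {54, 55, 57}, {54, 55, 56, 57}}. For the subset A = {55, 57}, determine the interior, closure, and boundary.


int(A) = {55}, cl(A) = {54, 55, 56, 57}, ∂A = {54, 56, 57}.

Closed sets in (X, τ) are complements of opens:
  closed(X, τ) = {∅, {56}, {54, 56, 57}, {54, 55, 56, 57}}.
int(A) = ⋃ {U ∈ τ : U ⊆ A}. Opens contained in A: ∅, {55}.
Taking the union of these: int(A) = {55}.
cl(A) = ⋂ {C closed : A ⊆ C}. Closed sets containing A: {54, 55, 56, 57}.
Intersecting these: cl(A) = {54, 55, 56, 57}.
∂A = cl(A) ∖ int(A) = {54, 55, 56, 57} ∖ {55} = {54, 56, 57}.


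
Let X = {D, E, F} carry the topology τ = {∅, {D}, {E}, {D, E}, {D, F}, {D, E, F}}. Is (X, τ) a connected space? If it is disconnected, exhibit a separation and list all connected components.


(X, τ) is disconnected; components = [{E}, {D, F}].

Find clopen sets (U ∈ τ with X ∖ U ∈ τ):
  U = ∅, X ∖ U = {D, E, F} — both open, so U is clopen.
  U = {E}, X ∖ U = {D, F} — both open, so U is clopen.
  U = {D, F}, X ∖ U = {E} — both open, so U is clopen.
  U = {D, E, F}, X ∖ U = ∅ — both open, so U is clopen.
Nontrivial clopen(s) exist: e.g. {D, F}. So (X, τ) is disconnected.
Compute connected components by grouping points that agree on all clopens:
  component: {E}
  component: {D, F}


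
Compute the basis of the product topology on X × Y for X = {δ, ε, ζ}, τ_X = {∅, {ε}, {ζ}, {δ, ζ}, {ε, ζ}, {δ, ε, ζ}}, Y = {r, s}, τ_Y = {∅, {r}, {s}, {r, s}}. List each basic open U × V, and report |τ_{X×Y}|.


Basis B = {∅ × ∅, {ε} × {r}, {ε} × {s}, {ζ} × {r}, {ζ} × {s}, {δ, ζ} × {r}, {δ, ζ} × {s}, {ε} × {r, s}, {ε, ζ} × {r}, {ε, ζ} × {s}, {ζ} × {r, s}, {δ, ε, ζ} × {r}, {δ, ε, ζ} × {s}, {δ, ζ} × {r, s}, {ε, ζ} × {r, s}, {δ, ε, ζ} × {r, s}}; |τ_{X×Y}| = 36.

Enumerate products U × V with U ∈ τ_X, V ∈ τ_Y (deduplicated):
  ∅ × ∅ = {} (∅)
  {ε} × {r} = {(ε,r)}
  {ε} × {s} = {(ε,s)}
  {ζ} × {r} = {(ζ,r)}
  {ζ} × {s} = {(ζ,s)}
  {δ, ζ} × {r} = {(δ,r), (ζ,r)}
  {δ, ζ} × {s} = {(δ,s), (ζ,s)}
  {ε} × {r, s} = {(ε,r), (ε,s)}
  {ε, ζ} × {r} = {(ε,r), (ζ,r)}
  {ε, ζ} × {s} = {(ε,s), (ζ,s)}
  {ζ} × {r, s} = {(ζ,r), (ζ,s)}
  {δ, ε, ζ} × {r} = {(δ,r), (ε,r), (ζ,r)}
  {δ, ε, ζ} × {s} = {(δ,s), (ε,s), (ζ,s)}
  {δ, ζ} × {r, s} = {(δ,r), (δ,s), (ζ,r), (ζ,s)}
  {ε, ζ} × {r, s} = {(ε,r), (ε,s), (ζ,r), (ζ,s)}
  {δ, ε, ζ} × {r, s} = {(δ,r), (δ,s), (ε,r), (ε,s), (ζ,r), (ζ,s)}
These 16 distinct sets form the basis B.
Close under arbitrary unions to get τ_{X×Y}; counting gives |τ_{X×Y}| = 36.


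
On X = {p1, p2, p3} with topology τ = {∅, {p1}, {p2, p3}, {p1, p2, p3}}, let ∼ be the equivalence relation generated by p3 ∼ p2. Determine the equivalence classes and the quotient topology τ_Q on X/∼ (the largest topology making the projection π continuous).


X/∼ = {[p1], [p2=p3]}; |τ_Q| = 4.

Equivalence classes: [p1], [p2=p3].
Quotient map π: X → X/∼ sends p1 ↦ [p1], p2 ↦ [p2=p3], p3 ↦ [p2=p3].
For each subset V ⊆ X/∼, compute π^{-1}(V) ⊆ X and check whether π^{-1}(V) ∈ τ. V is open in τ_Q iff π^{-1}(V) ∈ τ.
  V = {}: π^{-1}(V) = ∅ ∈ τ ✓.
  V = {[p1]}: π^{-1}(V) = {p1} ∈ τ ✓.
  V = {[p2=p3]}: π^{-1}(V) = {p2, p3} ∈ τ ✓.
  V = {[p1], [p2=p3]}: π^{-1}(V) = {p1, p2, p3} ∈ τ ✓.
Open sets in the quotient: τ_Q = {{}, {[p1]}, {[p2=p3]}, {[p1], [p2=p3]}} (4 elements).


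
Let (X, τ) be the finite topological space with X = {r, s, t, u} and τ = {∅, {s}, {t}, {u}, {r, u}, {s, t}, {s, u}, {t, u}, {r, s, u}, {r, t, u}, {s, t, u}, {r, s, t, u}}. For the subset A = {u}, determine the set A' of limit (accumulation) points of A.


A' = {r}

For each x ∈ X, list the open sets U ∈ τ with x ∈ U, then check whether U ∩ (A ∖ {x}) ≠ ∅ for every such U.
  x = r: opens ∋ x are {r, u}, {r, s, u}, {r, t, u}, {r, s, t, u}; each meets A ∖ {r}, so x IS a limit point.
  x = s: open {s} ∋ x has {s} ∩ (A ∖ {s}) = ∅, so x is NOT a limit point.
  x = t: open {t} ∋ x has {t} ∩ (A ∖ {t}) = ∅, so x is NOT a limit point.
  x = u: open {u} ∋ x has {u} ∩ (A ∖ {u}) = ∅, so x is NOT a limit point.
Collecting: A' = {r}.


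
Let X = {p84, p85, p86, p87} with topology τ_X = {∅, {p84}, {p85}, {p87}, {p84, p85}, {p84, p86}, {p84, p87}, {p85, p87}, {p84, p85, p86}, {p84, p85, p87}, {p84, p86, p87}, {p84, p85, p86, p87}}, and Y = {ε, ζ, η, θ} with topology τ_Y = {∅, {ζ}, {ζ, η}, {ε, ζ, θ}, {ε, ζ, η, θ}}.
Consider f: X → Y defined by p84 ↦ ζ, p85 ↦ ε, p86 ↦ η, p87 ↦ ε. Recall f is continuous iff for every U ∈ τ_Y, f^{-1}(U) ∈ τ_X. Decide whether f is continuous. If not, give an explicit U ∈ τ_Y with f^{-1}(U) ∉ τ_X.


f IS continuous.

Compute f^{-1}(U) for each U ∈ τ_Y:
  U = ∅: f^{-1}(U) = ∅ ∈ τ_X ✓.
  U = {ζ}: f^{-1}(U) = {p84} ∈ τ_X ✓.
  U = {ζ, η}: f^{-1}(U) = {p84, p86} ∈ τ_X ✓.
  U = {ε, ζ, θ}: f^{-1}(U) = {p84, p85, p87} ∈ τ_X ✓.
  U = {ε, ζ, η, θ}: f^{-1}(U) = {p84, p85, p86, p87} ∈ τ_X ✓.
Every preimage lies in τ_X, so f IS continuous.


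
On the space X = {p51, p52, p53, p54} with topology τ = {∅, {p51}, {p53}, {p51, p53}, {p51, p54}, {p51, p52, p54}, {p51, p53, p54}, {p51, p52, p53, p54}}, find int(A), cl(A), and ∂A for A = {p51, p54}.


int(A) = {p51, p54}, cl(A) = {p51, p52, p54}, ∂A = {p52}.

Closed sets in (X, τ) are complements of opens:
  closed(X, τ) = {∅, {p52}, {p53}, {p52, p53}, {p52, p54}, {p51, p52, p54}, {p52, p53, p54}, {p51, p52, p53, p54}}.
int(A) = ⋃ {U ∈ τ : U ⊆ A}. Opens contained in A: ∅, {p51}, {p51, p54}.
Taking the union of these: int(A) = {p51, p54}.
cl(A) = ⋂ {C closed : A ⊆ C}. Closed sets containing A: {p51, p52, p54}, {p51, p52, p53, p54}.
Intersecting these: cl(A) = {p51, p52, p54}.
∂A = cl(A) ∖ int(A) = {p51, p52, p54} ∖ {p51, p54} = {p52}.


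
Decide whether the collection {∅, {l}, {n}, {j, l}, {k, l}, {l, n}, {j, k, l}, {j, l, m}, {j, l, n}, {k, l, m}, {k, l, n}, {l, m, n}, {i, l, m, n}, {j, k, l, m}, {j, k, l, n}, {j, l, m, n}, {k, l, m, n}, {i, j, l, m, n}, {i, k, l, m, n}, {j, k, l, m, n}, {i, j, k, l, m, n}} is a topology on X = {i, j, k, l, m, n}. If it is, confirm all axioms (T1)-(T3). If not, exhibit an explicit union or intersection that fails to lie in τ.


τ is NOT a topology on X.

Axiom (T1): ∅ ∈ τ? Yes; X ∈ τ? Yes.
Axiom (T2/T3): check pairwise unions and intersections of members of τ.
Counterexample for (T3): {j, l, m} ∩ {k, l, m} = {l, m} ∉ τ. Therefore τ is NOT a topology.


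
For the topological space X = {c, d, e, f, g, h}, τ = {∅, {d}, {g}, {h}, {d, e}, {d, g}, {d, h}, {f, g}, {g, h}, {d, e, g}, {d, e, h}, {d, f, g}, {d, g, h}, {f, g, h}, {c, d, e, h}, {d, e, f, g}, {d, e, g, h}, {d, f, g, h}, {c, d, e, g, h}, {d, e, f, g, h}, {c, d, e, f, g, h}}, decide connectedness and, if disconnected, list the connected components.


(X, τ) is disconnected; components = [{f, g}, {c, d, e, h}].

Find clopen sets (U ∈ τ with X ∖ U ∈ τ):
  U = ∅, X ∖ U = {c, d, e, f, g, h} — both open, so U is clopen.
  U = {f, g}, X ∖ U = {c, d, e, h} — both open, so U is clopen.
  U = {c, d, e, h}, X ∖ U = {f, g} — both open, so U is clopen.
  U = {c, d, e, f, g, h}, X ∖ U = ∅ — both open, so U is clopen.
Nontrivial clopen(s) exist: e.g. {f, g}. So (X, τ) is disconnected.
Compute connected components by grouping points that agree on all clopens:
  component: {f, g}
  component: {c, d, e, h}


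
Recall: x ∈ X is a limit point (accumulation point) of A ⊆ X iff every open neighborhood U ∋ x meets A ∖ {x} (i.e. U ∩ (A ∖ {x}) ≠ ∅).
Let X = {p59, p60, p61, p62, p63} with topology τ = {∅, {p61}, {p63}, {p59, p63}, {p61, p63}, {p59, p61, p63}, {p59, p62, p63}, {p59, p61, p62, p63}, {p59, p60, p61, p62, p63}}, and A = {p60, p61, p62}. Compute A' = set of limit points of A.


A' = {p60}

For each x ∈ X, list the open sets U ∈ τ with x ∈ U, then check whether U ∩ (A ∖ {x}) ≠ ∅ for every such U.
  x = p59: open {p59, p63} ∋ x has {p59, p63} ∩ (A ∖ {p59}) = ∅, so x is NOT a limit point.
  x = p60: opens ∋ x are {p59, p60, p61, p62, p63}; each meets A ∖ {p60}, so x IS a limit point.
  x = p61: open {p61} ∋ x has {p61} ∩ (A ∖ {p61}) = ∅, so x is NOT a limit point.
  x = p62: open {p59, p62, p63} ∋ x has {p59, p62, p63} ∩ (A ∖ {p62}) = ∅, so x is NOT a limit point.
  x = p63: open {p63} ∋ x has {p63} ∩ (A ∖ {p63}) = ∅, so x is NOT a limit point.
Collecting: A' = {p60}.


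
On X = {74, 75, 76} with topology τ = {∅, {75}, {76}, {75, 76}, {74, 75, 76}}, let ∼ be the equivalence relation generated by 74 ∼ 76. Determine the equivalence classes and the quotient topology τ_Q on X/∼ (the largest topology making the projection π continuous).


X/∼ = {[74=76], [75]}; |τ_Q| = 3.

Equivalence classes: [74=76], [75].
Quotient map π: X → X/∼ sends 74 ↦ [74=76], 75 ↦ [75], 76 ↦ [74=76].
For each subset V ⊆ X/∼, compute π^{-1}(V) ⊆ X and check whether π^{-1}(V) ∈ τ. V is open in τ_Q iff π^{-1}(V) ∈ τ.
  V = {}: π^{-1}(V) = ∅ ∈ τ ✓.
  V = {[74=76]}: π^{-1}(V) = {74, 76} ∉ τ ✗.
  V = {[75]}: π^{-1}(V) = {75} ∈ τ ✓.
  V = {[74=76], [75]}: π^{-1}(V) = {74, 75, 76} ∈ τ ✓.
Open sets in the quotient: τ_Q = {{}, {[75]}, {[74=76], [75]}} (3 elements).


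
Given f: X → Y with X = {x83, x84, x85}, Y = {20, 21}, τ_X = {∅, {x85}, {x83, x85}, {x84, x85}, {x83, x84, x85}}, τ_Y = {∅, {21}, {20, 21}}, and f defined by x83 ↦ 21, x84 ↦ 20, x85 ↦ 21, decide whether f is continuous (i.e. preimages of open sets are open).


f IS continuous.

Compute f^{-1}(U) for each U ∈ τ_Y:
  U = ∅: f^{-1}(U) = ∅ ∈ τ_X ✓.
  U = {21}: f^{-1}(U) = {x83, x85} ∈ τ_X ✓.
  U = {20, 21}: f^{-1}(U) = {x83, x84, x85} ∈ τ_X ✓.
Every preimage lies in τ_X, so f IS continuous.


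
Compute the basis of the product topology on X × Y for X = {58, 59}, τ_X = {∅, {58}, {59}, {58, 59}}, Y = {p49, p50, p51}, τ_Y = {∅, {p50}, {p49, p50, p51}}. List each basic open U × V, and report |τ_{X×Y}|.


Basis B = {∅ × ∅, {58} × {p50}, {59} × {p50}, {58, 59} × {p50}, {58} × {p49, p50, p51}, {59} × {p49, p50, p51}, {58, 59} × {p49, p50, p51}}; |τ_{X×Y}| = 9.

Enumerate products U × V with U ∈ τ_X, V ∈ τ_Y (deduplicated):
  ∅ × ∅ = {} (∅)
  {58} × {p50} = {(58,p50)}
  {59} × {p50} = {(59,p50)}
  {58, 59} × {p50} = {(58,p50), (59,p50)}
  {58} × {p49, p50, p51} = {(58,p49), (58,p50), (58,p51)}
  {59} × {p49, p50, p51} = {(59,p49), (59,p50), (59,p51)}
  {58, 59} × {p49, p50, p51} = {(58,p49), (58,p50), (58,p51), (59,p49), (59,p50), (59,p51)}
These 7 distinct sets form the basis B.
Close under arbitrary unions to get τ_{X×Y}; counting gives |τ_{X×Y}| = 9.


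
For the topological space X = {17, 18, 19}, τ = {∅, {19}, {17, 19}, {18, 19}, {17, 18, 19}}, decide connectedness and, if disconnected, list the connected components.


(X, τ) is connected.

Find clopen sets (U ∈ τ with X ∖ U ∈ τ):
  U = ∅, X ∖ U = {17, 18, 19} — both open, so U is clopen.
  U = {17, 18, 19}, X ∖ U = ∅ — both open, so U is clopen.
Only trivial clopens (∅ and X) exist, so (X, τ) is connected.
Compute connected components by grouping points that agree on all clopens:
  component: {17, 18, 19}


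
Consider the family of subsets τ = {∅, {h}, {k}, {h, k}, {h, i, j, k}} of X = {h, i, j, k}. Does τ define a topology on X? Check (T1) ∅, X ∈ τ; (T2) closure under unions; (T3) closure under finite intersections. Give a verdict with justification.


τ IS a topology on X.

Axiom (T1): ∅ ∈ τ? Yes; X ∈ τ? Yes.
Axiom (T2/T3): check pairwise unions and intersections of members of τ.
All pairwise intersections and unions checked — each lies in τ. Therefore τ satisfies (T1), (T2), (T3): it IS a topology on X.


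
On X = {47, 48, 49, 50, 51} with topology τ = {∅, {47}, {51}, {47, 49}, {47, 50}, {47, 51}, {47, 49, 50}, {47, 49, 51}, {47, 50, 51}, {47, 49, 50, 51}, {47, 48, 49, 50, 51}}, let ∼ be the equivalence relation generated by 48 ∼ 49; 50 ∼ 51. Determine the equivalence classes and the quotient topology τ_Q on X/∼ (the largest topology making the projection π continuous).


X/∼ = {[47], [48=49], [50=51]}; |τ_Q| = 4.

Equivalence classes: [47], [48=49], [50=51].
Quotient map π: X → X/∼ sends 47 ↦ [47], 48 ↦ [48=49], 49 ↦ [48=49], 50 ↦ [50=51], 51 ↦ [50=51].
For each subset V ⊆ X/∼, compute π^{-1}(V) ⊆ X and check whether π^{-1}(V) ∈ τ. V is open in τ_Q iff π^{-1}(V) ∈ τ.
  V = {}: π^{-1}(V) = ∅ ∈ τ ✓.
  V = {[47]}: π^{-1}(V) = {47} ∈ τ ✓.
  V = {[48=49]}: π^{-1}(V) = {48, 49} ∉ τ ✗.
  V = {[47], [48=49]}: π^{-1}(V) = {47, 48, 49} ∉ τ ✗.
  V = {[50=51]}: π^{-1}(V) = {50, 51} ∉ τ ✗.
  V = {[47], [50=51]}: π^{-1}(V) = {47, 50, 51} ∈ τ ✓.
  V = {[48=49], [50=51]}: π^{-1}(V) = {48, 49, 50, 51} ∉ τ ✗.
  V = {[47], [48=49], [50=51]}: π^{-1}(V) = {47, 48, 49, 50, 51} ∈ τ ✓.
Open sets in the quotient: τ_Q = {{}, {[47]}, {[47], [50=51]}, {[47], [48=49], [50=51]}} (4 elements).


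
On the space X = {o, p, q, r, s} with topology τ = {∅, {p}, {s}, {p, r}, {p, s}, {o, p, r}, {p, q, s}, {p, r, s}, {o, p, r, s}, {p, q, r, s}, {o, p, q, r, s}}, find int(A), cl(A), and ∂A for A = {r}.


int(A) = ∅, cl(A) = {o, r}, ∂A = {o, r}.

Closed sets in (X, τ) are complements of opens:
  closed(X, τ) = {∅, {o}, {q}, {o, q}, {o, r}, {q, s}, {o, q, r}, {o, q, s}, {o, p, q, r}, {o, q, r, s}, {o, p, q, r, s}}.
int(A) = ⋃ {U ∈ τ : U ⊆ A}. Opens contained in A: ∅.
Taking the union of these: int(A) = ∅.
cl(A) = ⋂ {C closed : A ⊆ C}. Closed sets containing A: {o, r}, {o, q, r}, {o, p, q, r}, {o, q, r, s}, {o, p, q, r, s}.
Intersecting these: cl(A) = {o, r}.
∂A = cl(A) ∖ int(A) = {o, r} ∖ ∅ = {o, r}.


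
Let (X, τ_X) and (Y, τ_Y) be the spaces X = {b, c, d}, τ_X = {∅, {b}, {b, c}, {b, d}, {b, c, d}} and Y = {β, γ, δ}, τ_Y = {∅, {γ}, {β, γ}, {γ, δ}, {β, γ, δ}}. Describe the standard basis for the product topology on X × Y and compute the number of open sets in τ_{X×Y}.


Basis B = {∅ × ∅, {b} × {γ}, {b} × {β, γ}, {b} × {γ, δ}, {b, c} × {γ}, {b, d} × {γ}, {b} × {β, γ, δ}, {b, c, d} × {γ}, {b, c} × {β, γ}, {b, d} × {β, γ}, {b, c} × {γ, δ}, {b, d} × {γ, δ}, {b, c} × {β, γ, δ}, {b, d} × {β, γ, δ}, {b, c, d} × {β, γ}, {b, c, d} × {γ, δ}, {b, c, d} × {β, γ, δ}}; |τ_{X×Y}| = 48.

Enumerate products U × V with U ∈ τ_X, V ∈ τ_Y (deduplicated):
  ∅ × ∅ = {} (∅)
  {b} × {γ} = {(b,γ)}
  {b} × {β, γ} = {(b,β), (b,γ)}
  {b} × {γ, δ} = {(b,γ), (b,δ)}
  {b, c} × {γ} = {(b,γ), (c,γ)}
  {b, d} × {γ} = {(b,γ), (d,γ)}
  {b} × {β, γ, δ} = {(b,β), (b,γ), (b,δ)}
  {b, c, d} × {γ} = {(b,γ), (c,γ), (d,γ)}
  {b, c} × {β, γ} = {(b,β), (b,γ), (c,β), (c,γ)}
  {b, d} × {β, γ} = {(b,β), (b,γ), (d,β), (d,γ)}
  {b, c} × {γ, δ} = {(b,γ), (b,δ), (c,γ), (c,δ)}
  {b, d} × {γ, δ} = {(b,γ), (b,δ), (d,γ), (d,δ)}
  {b, c} × {β, γ, δ} = {(b,β), (b,γ), (b,δ), (c,β), (c,γ), (c,δ)}
  {b, d} × {β, γ, δ} = {(b,β), (b,γ), (b,δ), (d,β), (d,γ), (d,δ)}
  {b, c, d} × {β, γ} = {(b,β), (b,γ), (c,β), (c,γ), (d,β), (d,γ)}
  {b, c, d} × {γ, δ} = {(b,γ), (b,δ), (c,γ), (c,δ), (d,γ), (d,δ)}
  {b, c, d} × {β, γ, δ} = {(b,β), (b,γ), (b,δ), (c,β), (c,γ), (c,δ), (d,β), (d,γ), (d,δ)}
These 17 distinct sets form the basis B.
Close under arbitrary unions to get τ_{X×Y}; counting gives |τ_{X×Y}| = 48.


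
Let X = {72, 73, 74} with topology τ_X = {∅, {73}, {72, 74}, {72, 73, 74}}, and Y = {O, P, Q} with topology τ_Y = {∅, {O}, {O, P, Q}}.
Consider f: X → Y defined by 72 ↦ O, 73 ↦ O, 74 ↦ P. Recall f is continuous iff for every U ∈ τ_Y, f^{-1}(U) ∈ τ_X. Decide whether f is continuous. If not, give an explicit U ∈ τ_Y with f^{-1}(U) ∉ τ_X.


f is NOT continuous.

Compute f^{-1}(U) for each U ∈ τ_Y:
  U = ∅: f^{-1}(U) = ∅ ∈ τ_X ✓.
  U = {O}: f^{-1}(U) = {72, 73} ∉ τ_X ✗.
  U = {O, P, Q}: f^{-1}(U) = {72, 73, 74} ∈ τ_X ✓.
Found U = {O} with f^{-1}(U) = {72, 73} not in τ_X. Therefore f is NOT continuous.


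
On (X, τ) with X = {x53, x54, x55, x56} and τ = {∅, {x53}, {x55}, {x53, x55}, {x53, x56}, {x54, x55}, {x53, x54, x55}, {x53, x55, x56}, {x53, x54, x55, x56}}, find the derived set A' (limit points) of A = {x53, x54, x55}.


A' = {x54, x56}

For each x ∈ X, list the open sets U ∈ τ with x ∈ U, then check whether U ∩ (A ∖ {x}) ≠ ∅ for every such U.
  x = x53: open {x53} ∋ x has {x53} ∩ (A ∖ {x53}) = ∅, so x is NOT a limit point.
  x = x54: opens ∋ x are {x54, x55}, {x53, x54, x55}, {x53, x54, x55, x56}; each meets A ∖ {x54}, so x IS a limit point.
  x = x55: open {x55} ∋ x has {x55} ∩ (A ∖ {x55}) = ∅, so x is NOT a limit point.
  x = x56: opens ∋ x are {x53, x56}, {x53, x55, x56}, {x53, x54, x55, x56}; each meets A ∖ {x56}, so x IS a limit point.
Collecting: A' = {x54, x56}.


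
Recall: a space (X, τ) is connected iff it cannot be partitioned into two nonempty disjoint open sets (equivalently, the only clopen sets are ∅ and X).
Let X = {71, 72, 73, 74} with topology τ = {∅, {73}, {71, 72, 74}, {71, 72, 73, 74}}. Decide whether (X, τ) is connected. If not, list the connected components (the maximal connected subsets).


(X, τ) is disconnected; components = [{73}, {71, 72, 74}].

Find clopen sets (U ∈ τ with X ∖ U ∈ τ):
  U = ∅, X ∖ U = {71, 72, 73, 74} — both open, so U is clopen.
  U = {73}, X ∖ U = {71, 72, 74} — both open, so U is clopen.
  U = {71, 72, 74}, X ∖ U = {73} — both open, so U is clopen.
  U = {71, 72, 73, 74}, X ∖ U = ∅ — both open, so U is clopen.
Nontrivial clopen(s) exist: e.g. {71, 72, 74}. So (X, τ) is disconnected.
Compute connected components by grouping points that agree on all clopens:
  component: {73}
  component: {71, 72, 74}


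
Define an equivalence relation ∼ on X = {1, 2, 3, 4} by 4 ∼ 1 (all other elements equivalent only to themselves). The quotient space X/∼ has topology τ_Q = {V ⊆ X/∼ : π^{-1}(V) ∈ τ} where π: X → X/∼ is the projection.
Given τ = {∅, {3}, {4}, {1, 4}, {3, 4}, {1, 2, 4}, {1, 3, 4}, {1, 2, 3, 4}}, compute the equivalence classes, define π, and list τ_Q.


X/∼ = {[1=4], [2], [3]}; |τ_Q| = 6.

Equivalence classes: [1=4], [2], [3].
Quotient map π: X → X/∼ sends 1 ↦ [1=4], 2 ↦ [2], 3 ↦ [3], 4 ↦ [1=4].
For each subset V ⊆ X/∼, compute π^{-1}(V) ⊆ X and check whether π^{-1}(V) ∈ τ. V is open in τ_Q iff π^{-1}(V) ∈ τ.
  V = {}: π^{-1}(V) = ∅ ∈ τ ✓.
  V = {[1=4]}: π^{-1}(V) = {1, 4} ∈ τ ✓.
  V = {[2]}: π^{-1}(V) = {2} ∉ τ ✗.
  V = {[1=4], [2]}: π^{-1}(V) = {1, 2, 4} ∈ τ ✓.
  V = {[3]}: π^{-1}(V) = {3} ∈ τ ✓.
  V = {[1=4], [3]}: π^{-1}(V) = {1, 3, 4} ∈ τ ✓.
  V = {[2], [3]}: π^{-1}(V) = {2, 3} ∉ τ ✗.
  V = {[1=4], [2], [3]}: π^{-1}(V) = {1, 2, 3, 4} ∈ τ ✓.
Open sets in the quotient: τ_Q = {{}, {[1=4]}, {[1=4], [2]}, {[3]}, {[1=4], [3]}, {[1=4], [2], [3]}} (6 elements).


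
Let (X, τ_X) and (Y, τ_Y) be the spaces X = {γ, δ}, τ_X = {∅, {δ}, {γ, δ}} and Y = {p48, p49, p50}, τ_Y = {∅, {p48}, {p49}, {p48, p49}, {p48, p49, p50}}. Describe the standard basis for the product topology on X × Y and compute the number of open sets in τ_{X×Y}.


Basis B = {∅ × ∅, {δ} × {p48}, {δ} × {p49}, {γ, δ} × {p48}, {γ, δ} × {p49}, {δ} × {p48, p49}, {δ} × {p48, p49, p50}, {γ, δ} × {p48, p49}, {γ, δ} × {p48, p49, p50}}; |τ_{X×Y}| = 14.

Enumerate products U × V with U ∈ τ_X, V ∈ τ_Y (deduplicated):
  ∅ × ∅ = {} (∅)
  {δ} × {p48} = {(δ,p48)}
  {δ} × {p49} = {(δ,p49)}
  {γ, δ} × {p48} = {(γ,p48), (δ,p48)}
  {γ, δ} × {p49} = {(γ,p49), (δ,p49)}
  {δ} × {p48, p49} = {(δ,p48), (δ,p49)}
  {δ} × {p48, p49, p50} = {(δ,p48), (δ,p49), (δ,p50)}
  {γ, δ} × {p48, p49} = {(γ,p48), (γ,p49), (δ,p48), (δ,p49)}
  {γ, δ} × {p48, p49, p50} = {(γ,p48), (γ,p49), (γ,p50), (δ,p48), (δ,p49), (δ,p50)}
These 9 distinct sets form the basis B.
Close under arbitrary unions to get τ_{X×Y}; counting gives |τ_{X×Y}| = 14.


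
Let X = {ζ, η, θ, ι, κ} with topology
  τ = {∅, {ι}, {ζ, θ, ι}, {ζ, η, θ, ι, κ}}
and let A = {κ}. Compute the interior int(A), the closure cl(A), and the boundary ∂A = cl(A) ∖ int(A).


int(A) = ∅, cl(A) = {η, κ}, ∂A = {η, κ}.

Closed sets in (X, τ) are complements of opens:
  closed(X, τ) = {∅, {η, κ}, {ζ, η, θ, κ}, {ζ, η, θ, ι, κ}}.
int(A) = ⋃ {U ∈ τ : U ⊆ A}. Opens contained in A: ∅.
Taking the union of these: int(A) = ∅.
cl(A) = ⋂ {C closed : A ⊆ C}. Closed sets containing A: {η, κ}, {ζ, η, θ, κ}, {ζ, η, θ, ι, κ}.
Intersecting these: cl(A) = {η, κ}.
∂A = cl(A) ∖ int(A) = {η, κ} ∖ ∅ = {η, κ}.


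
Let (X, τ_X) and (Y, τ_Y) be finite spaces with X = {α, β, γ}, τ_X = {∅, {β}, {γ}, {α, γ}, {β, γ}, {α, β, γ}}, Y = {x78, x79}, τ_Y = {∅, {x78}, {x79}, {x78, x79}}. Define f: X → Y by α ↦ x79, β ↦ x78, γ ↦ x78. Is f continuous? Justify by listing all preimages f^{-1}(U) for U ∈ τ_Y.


f is NOT continuous.

Compute f^{-1}(U) for each U ∈ τ_Y:
  U = ∅: f^{-1}(U) = ∅ ∈ τ_X ✓.
  U = {x78}: f^{-1}(U) = {β, γ} ∈ τ_X ✓.
  U = {x79}: f^{-1}(U) = {α} ∉ τ_X ✗.
  U = {x78, x79}: f^{-1}(U) = {α, β, γ} ∈ τ_X ✓.
Found U = {x79} with f^{-1}(U) = {α} not in τ_X. Therefore f is NOT continuous.


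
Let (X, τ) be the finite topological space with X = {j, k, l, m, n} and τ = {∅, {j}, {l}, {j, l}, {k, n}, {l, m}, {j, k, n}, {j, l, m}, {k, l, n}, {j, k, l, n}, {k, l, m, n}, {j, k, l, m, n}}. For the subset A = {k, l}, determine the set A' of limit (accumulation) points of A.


A' = {m, n}

For each x ∈ X, list the open sets U ∈ τ with x ∈ U, then check whether U ∩ (A ∖ {x}) ≠ ∅ for every such U.
  x = j: open {j} ∋ x has {j} ∩ (A ∖ {j}) = ∅, so x is NOT a limit point.
  x = k: open {k, n} ∋ x has {k, n} ∩ (A ∖ {k}) = ∅, so x is NOT a limit point.
  x = l: open {l} ∋ x has {l} ∩ (A ∖ {l}) = ∅, so x is NOT a limit point.
  x = m: opens ∋ x are {l, m}, {j, l, m}, {k, l, m, n}, {j, k, l, m, n}; each meets A ∖ {m}, so x IS a limit point.
  x = n: opens ∋ x are {k, n}, {j, k, n}, {k, l, n}, {j, k, l, n}, {k, l, m, n}, {j, k, l, m, n}; each meets A ∖ {n}, so x IS a limit point.
Collecting: A' = {m, n}.


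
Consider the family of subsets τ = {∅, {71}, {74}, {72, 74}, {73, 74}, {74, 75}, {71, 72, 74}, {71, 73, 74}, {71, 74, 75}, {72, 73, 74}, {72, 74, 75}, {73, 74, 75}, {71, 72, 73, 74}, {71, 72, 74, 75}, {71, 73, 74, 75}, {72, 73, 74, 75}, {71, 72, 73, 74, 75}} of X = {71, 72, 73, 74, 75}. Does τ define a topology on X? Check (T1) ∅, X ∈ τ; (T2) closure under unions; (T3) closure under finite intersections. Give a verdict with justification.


τ is NOT a topology on X.

Axiom (T1): ∅ ∈ τ? Yes; X ∈ τ? Yes.
Axiom (T2/T3): check pairwise unions and intersections of members of τ.
Counterexample for (T2): {71} ∪ {74} = {71, 74} ∉ τ. Therefore τ is NOT a topology.


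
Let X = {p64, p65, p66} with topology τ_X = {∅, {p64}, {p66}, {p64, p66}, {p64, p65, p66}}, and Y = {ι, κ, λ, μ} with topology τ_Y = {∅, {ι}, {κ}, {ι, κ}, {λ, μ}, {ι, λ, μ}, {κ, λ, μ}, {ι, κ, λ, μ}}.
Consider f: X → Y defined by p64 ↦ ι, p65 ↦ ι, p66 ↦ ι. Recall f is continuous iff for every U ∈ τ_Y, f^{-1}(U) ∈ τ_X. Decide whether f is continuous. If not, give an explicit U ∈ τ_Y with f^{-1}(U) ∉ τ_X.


f IS continuous.

Compute f^{-1}(U) for each U ∈ τ_Y:
  U = ∅: f^{-1}(U) = ∅ ∈ τ_X ✓.
  U = {ι}: f^{-1}(U) = {p64, p65, p66} ∈ τ_X ✓.
  U = {κ}: f^{-1}(U) = ∅ ∈ τ_X ✓.
  U = {ι, κ}: f^{-1}(U) = {p64, p65, p66} ∈ τ_X ✓.
  U = {λ, μ}: f^{-1}(U) = ∅ ∈ τ_X ✓.
  U = {ι, λ, μ}: f^{-1}(U) = {p64, p65, p66} ∈ τ_X ✓.
  U = {κ, λ, μ}: f^{-1}(U) = ∅ ∈ τ_X ✓.
  U = {ι, κ, λ, μ}: f^{-1}(U) = {p64, p65, p66} ∈ τ_X ✓.
Every preimage lies in τ_X, so f IS continuous.


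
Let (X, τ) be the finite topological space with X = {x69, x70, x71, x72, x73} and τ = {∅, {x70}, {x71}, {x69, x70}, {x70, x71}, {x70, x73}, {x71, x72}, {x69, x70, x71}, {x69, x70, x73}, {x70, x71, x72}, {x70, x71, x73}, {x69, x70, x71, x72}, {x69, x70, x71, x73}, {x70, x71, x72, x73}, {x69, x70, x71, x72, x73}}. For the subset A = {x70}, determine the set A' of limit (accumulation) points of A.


A' = {x69, x73}

For each x ∈ X, list the open sets U ∈ τ with x ∈ U, then check whether U ∩ (A ∖ {x}) ≠ ∅ for every such U.
  x = x69: opens ∋ x are {x69, x70}, {x69, x70, x71}, {x69, x70, x73}, {x69, x70, x71, x72}, {x69, x70, x71, x73}, {x69, x70, x71, x72, x73}; each meets A ∖ {x69}, so x IS a limit point.
  x = x70: open {x70} ∋ x has {x70} ∩ (A ∖ {x70}) = ∅, so x is NOT a limit point.
  x = x71: open {x71} ∋ x has {x71} ∩ (A ∖ {x71}) = ∅, so x is NOT a limit point.
  x = x72: open {x71, x72} ∋ x has {x71, x72} ∩ (A ∖ {x72}) = ∅, so x is NOT a limit point.
  x = x73: opens ∋ x are {x70, x73}, {x69, x70, x73}, {x70, x71, x73}, {x69, x70, x71, x73}, {x70, x71, x72, x73}, {x69, x70, x71, x72, x73}; each meets A ∖ {x73}, so x IS a limit point.
Collecting: A' = {x69, x73}.


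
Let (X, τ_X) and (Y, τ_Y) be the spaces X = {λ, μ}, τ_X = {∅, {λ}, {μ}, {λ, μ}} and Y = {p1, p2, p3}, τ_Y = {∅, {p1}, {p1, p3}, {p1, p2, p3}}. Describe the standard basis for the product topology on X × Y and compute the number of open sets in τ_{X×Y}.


Basis B = {∅ × ∅, {λ} × {p1}, {μ} × {p1}, {λ} × {p1, p3}, {λ, μ} × {p1}, {μ} × {p1, p3}, {λ} × {p1, p2, p3}, {μ} × {p1, p2, p3}, {λ, μ} × {p1, p3}, {λ, μ} × {p1, p2, p3}}; |τ_{X×Y}| = 16.

Enumerate products U × V with U ∈ τ_X, V ∈ τ_Y (deduplicated):
  ∅ × ∅ = {} (∅)
  {λ} × {p1} = {(λ,p1)}
  {μ} × {p1} = {(μ,p1)}
  {λ} × {p1, p3} = {(λ,p1), (λ,p3)}
  {λ, μ} × {p1} = {(λ,p1), (μ,p1)}
  {μ} × {p1, p3} = {(μ,p1), (μ,p3)}
  {λ} × {p1, p2, p3} = {(λ,p1), (λ,p2), (λ,p3)}
  {μ} × {p1, p2, p3} = {(μ,p1), (μ,p2), (μ,p3)}
  {λ, μ} × {p1, p3} = {(λ,p1), (λ,p3), (μ,p1), (μ,p3)}
  {λ, μ} × {p1, p2, p3} = {(λ,p1), (λ,p2), (λ,p3), (μ,p1), (μ,p2), (μ,p3)}
These 10 distinct sets form the basis B.
Close under arbitrary unions to get τ_{X×Y}; counting gives |τ_{X×Y}| = 16.


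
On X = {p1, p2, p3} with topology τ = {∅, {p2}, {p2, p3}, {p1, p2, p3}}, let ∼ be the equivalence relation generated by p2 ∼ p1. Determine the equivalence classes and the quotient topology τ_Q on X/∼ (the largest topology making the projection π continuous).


X/∼ = {[p1=p2], [p3]}; |τ_Q| = 2.

Equivalence classes: [p1=p2], [p3].
Quotient map π: X → X/∼ sends p1 ↦ [p1=p2], p2 ↦ [p1=p2], p3 ↦ [p3].
For each subset V ⊆ X/∼, compute π^{-1}(V) ⊆ X and check whether π^{-1}(V) ∈ τ. V is open in τ_Q iff π^{-1}(V) ∈ τ.
  V = {}: π^{-1}(V) = ∅ ∈ τ ✓.
  V = {[p1=p2]}: π^{-1}(V) = {p1, p2} ∉ τ ✗.
  V = {[p3]}: π^{-1}(V) = {p3} ∉ τ ✗.
  V = {[p1=p2], [p3]}: π^{-1}(V) = {p1, p2, p3} ∈ τ ✓.
Open sets in the quotient: τ_Q = {{}, {[p1=p2], [p3]}} (2 elements).


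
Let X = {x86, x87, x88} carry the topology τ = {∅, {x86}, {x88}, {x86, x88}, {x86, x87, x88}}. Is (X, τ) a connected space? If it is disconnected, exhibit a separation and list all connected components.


(X, τ) is connected.

Find clopen sets (U ∈ τ with X ∖ U ∈ τ):
  U = ∅, X ∖ U = {x86, x87, x88} — both open, so U is clopen.
  U = {x86, x87, x88}, X ∖ U = ∅ — both open, so U is clopen.
Only trivial clopens (∅ and X) exist, so (X, τ) is connected.
Compute connected components by grouping points that agree on all clopens:
  component: {x86, x87, x88}


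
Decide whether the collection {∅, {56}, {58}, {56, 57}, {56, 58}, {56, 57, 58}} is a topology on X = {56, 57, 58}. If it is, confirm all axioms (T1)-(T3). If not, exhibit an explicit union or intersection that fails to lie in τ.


τ IS a topology on X.

Axiom (T1): ∅ ∈ τ? Yes; X ∈ τ? Yes.
Axiom (T2/T3): check pairwise unions and intersections of members of τ.
All pairwise intersections and unions checked — each lies in τ. Therefore τ satisfies (T1), (T2), (T3): it IS a topology on X.


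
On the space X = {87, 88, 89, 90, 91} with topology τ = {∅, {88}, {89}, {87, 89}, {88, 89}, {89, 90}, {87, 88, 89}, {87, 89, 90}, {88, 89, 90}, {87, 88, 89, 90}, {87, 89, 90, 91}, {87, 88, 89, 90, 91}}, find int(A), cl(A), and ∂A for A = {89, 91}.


int(A) = {89}, cl(A) = {87, 89, 90, 91}, ∂A = {87, 90, 91}.

Closed sets in (X, τ) are complements of opens:
  closed(X, τ) = {∅, {88}, {91}, {87, 91}, {88, 91}, {90, 91}, {87, 88, 91}, {87, 90, 91}, {88, 90, 91}, {87, 88, 90, 91}, {87, 89, 90, 91}, {87, 88, 89, 90, 91}}.
int(A) = ⋃ {U ∈ τ : U ⊆ A}. Opens contained in A: ∅, {89}.
Taking the union of these: int(A) = {89}.
cl(A) = ⋂ {C closed : A ⊆ C}. Closed sets containing A: {87, 89, 90, 91}, {87, 88, 89, 90, 91}.
Intersecting these: cl(A) = {87, 89, 90, 91}.
∂A = cl(A) ∖ int(A) = {87, 89, 90, 91} ∖ {89} = {87, 90, 91}.


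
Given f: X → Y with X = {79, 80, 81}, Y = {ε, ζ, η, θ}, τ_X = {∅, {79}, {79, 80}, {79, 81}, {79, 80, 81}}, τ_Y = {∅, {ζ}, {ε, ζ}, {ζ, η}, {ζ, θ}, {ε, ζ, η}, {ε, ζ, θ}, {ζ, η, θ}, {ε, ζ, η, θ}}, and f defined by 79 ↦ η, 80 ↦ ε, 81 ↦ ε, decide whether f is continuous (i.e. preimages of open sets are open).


f is NOT continuous.

Compute f^{-1}(U) for each U ∈ τ_Y:
  U = ∅: f^{-1}(U) = ∅ ∈ τ_X ✓.
  U = {ζ}: f^{-1}(U) = ∅ ∈ τ_X ✓.
  U = {ε, ζ}: f^{-1}(U) = {80, 81} ∉ τ_X ✗.
  U = {ζ, η}: f^{-1}(U) = {79} ∈ τ_X ✓.
  U = {ζ, θ}: f^{-1}(U) = ∅ ∈ τ_X ✓.
  U = {ε, ζ, η}: f^{-1}(U) = {79, 80, 81} ∈ τ_X ✓.
  U = {ε, ζ, θ}: f^{-1}(U) = {80, 81} ∉ τ_X ✗.
  U = {ζ, η, θ}: f^{-1}(U) = {79} ∈ τ_X ✓.
  U = {ε, ζ, η, θ}: f^{-1}(U) = {79, 80, 81} ∈ τ_X ✓.
Found U = {ε, ζ} with f^{-1}(U) = {80, 81} not in τ_X. Therefore f is NOT continuous.


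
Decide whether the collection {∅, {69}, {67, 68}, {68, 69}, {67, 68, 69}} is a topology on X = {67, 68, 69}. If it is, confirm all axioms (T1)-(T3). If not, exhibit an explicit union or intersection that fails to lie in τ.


τ is NOT a topology on X.

Axiom (T1): ∅ ∈ τ? Yes; X ∈ τ? Yes.
Axiom (T2/T3): check pairwise unions and intersections of members of τ.
Counterexample for (T3): {67, 68} ∩ {68, 69} = {68} ∉ τ. Therefore τ is NOT a topology.


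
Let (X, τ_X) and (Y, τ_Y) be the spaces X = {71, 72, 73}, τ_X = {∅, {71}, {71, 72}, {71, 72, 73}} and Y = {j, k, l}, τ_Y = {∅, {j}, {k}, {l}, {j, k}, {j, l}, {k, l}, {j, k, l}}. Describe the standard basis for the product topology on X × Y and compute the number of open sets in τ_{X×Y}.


Basis B = {∅ × ∅, {71} × {j}, {71} × {k}, {71} × {l}, {71} × {j, k}, {71} × {j, l}, {71, 72} × {j}, {71} × {k, l}, {71, 72} × {k}, {71, 72} × {l}, {71} × {j, k, l}, {71, 72, 73} × {j}, {71, 72, 73} × {k}, {71, 72, 73} × {l}, {71, 72} × {j, k}, {71, 72} × {j, l}, {71, 72} × {k, l}, {71, 72} × {j, k, l}, {71, 72, 73} × {j, k}, {71, 72, 73} × {j, l}, {71, 72, 73} × {k, l}, {71, 72, 73} × {j, k, l}}; |τ_{X×Y}| = 64.

Enumerate products U × V with U ∈ τ_X, V ∈ τ_Y (deduplicated):
  ∅ × ∅ = {} (∅)
  {71} × {j} = {(71,j)}
  {71} × {k} = {(71,k)}
  {71} × {l} = {(71,l)}
  {71} × {j, k} = {(71,j), (71,k)}
  {71} × {j, l} = {(71,j), (71,l)}
  {71, 72} × {j} = {(71,j), (72,j)}
  {71} × {k, l} = {(71,k), (71,l)}
  {71, 72} × {k} = {(71,k), (72,k)}
  {71, 72} × {l} = {(71,l), (72,l)}
  {71} × {j, k, l} = {(71,j), (71,k), (71,l)}
  {71, 72, 73} × {j} = {(71,j), (72,j), (73,j)}
  {71, 72, 73} × {k} = {(71,k), (72,k), (73,k)}
  {71, 72, 73} × {l} = {(71,l), (72,l), (73,l)}
  {71, 72} × {j, k} = {(71,j), (71,k), (72,j), (72,k)}
  {71, 72} × {j, l} = {(71,j), (71,l), (72,j), (72,l)}
  {71, 72} × {k, l} = {(71,k), (71,l), (72,k), (72,l)}
  {71, 72} × {j, k, l} = {(71,j), (71,k), (71,l), (72,j), (72,k), (72,l)}
  {71, 72, 73} × {j, k} = {(71,j), (71,k), (72,j), (72,k), (73,j), (73,k)}
  {71, 72, 73} × {j, l} = {(71,j), (71,l), (72,j), (72,l), (73,j), (73,l)}
  {71, 72, 73} × {k, l} = {(71,k), (71,l), (72,k), (72,l), (73,k), (73,l)}
  {71, 72, 73} × {j, k, l} = {(71,j), (71,k), (71,l), (72,j), (72,k), (72,l), (73,j), (73,k), (73,l)}
These 22 distinct sets form the basis B.
Close under arbitrary unions to get τ_{X×Y}; counting gives |τ_{X×Y}| = 64.


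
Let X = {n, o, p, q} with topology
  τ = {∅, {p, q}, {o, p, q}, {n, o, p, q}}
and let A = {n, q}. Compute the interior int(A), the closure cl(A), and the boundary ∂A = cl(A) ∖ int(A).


int(A) = ∅, cl(A) = {n, o, p, q}, ∂A = {n, o, p, q}.

Closed sets in (X, τ) are complements of opens:
  closed(X, τ) = {∅, {n}, {n, o}, {n, o, p, q}}.
int(A) = ⋃ {U ∈ τ : U ⊆ A}. Opens contained in A: ∅.
Taking the union of these: int(A) = ∅.
cl(A) = ⋂ {C closed : A ⊆ C}. Closed sets containing A: {n, o, p, q}.
Intersecting these: cl(A) = {n, o, p, q}.
∂A = cl(A) ∖ int(A) = {n, o, p, q} ∖ ∅ = {n, o, p, q}.


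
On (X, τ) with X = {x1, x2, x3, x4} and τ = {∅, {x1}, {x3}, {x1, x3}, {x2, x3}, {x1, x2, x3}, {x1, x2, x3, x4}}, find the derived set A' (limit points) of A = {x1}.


A' = {x4}

For each x ∈ X, list the open sets U ∈ τ with x ∈ U, then check whether U ∩ (A ∖ {x}) ≠ ∅ for every such U.
  x = x1: open {x1} ∋ x has {x1} ∩ (A ∖ {x1}) = ∅, so x is NOT a limit point.
  x = x2: open {x2, x3} ∋ x has {x2, x3} ∩ (A ∖ {x2}) = ∅, so x is NOT a limit point.
  x = x3: open {x3} ∋ x has {x3} ∩ (A ∖ {x3}) = ∅, so x is NOT a limit point.
  x = x4: opens ∋ x are {x1, x2, x3, x4}; each meets A ∖ {x4}, so x IS a limit point.
Collecting: A' = {x4}.


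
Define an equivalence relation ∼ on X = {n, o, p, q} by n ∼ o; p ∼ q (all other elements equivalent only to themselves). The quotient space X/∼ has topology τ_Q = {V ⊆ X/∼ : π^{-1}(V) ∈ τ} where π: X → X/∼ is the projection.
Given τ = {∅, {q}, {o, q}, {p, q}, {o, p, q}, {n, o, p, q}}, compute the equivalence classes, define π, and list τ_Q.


X/∼ = {[n=o], [p=q]}; |τ_Q| = 3.

Equivalence classes: [n=o], [p=q].
Quotient map π: X → X/∼ sends n ↦ [n=o], o ↦ [n=o], p ↦ [p=q], q ↦ [p=q].
For each subset V ⊆ X/∼, compute π^{-1}(V) ⊆ X and check whether π^{-1}(V) ∈ τ. V is open in τ_Q iff π^{-1}(V) ∈ τ.
  V = {}: π^{-1}(V) = ∅ ∈ τ ✓.
  V = {[n=o]}: π^{-1}(V) = {n, o} ∉ τ ✗.
  V = {[p=q]}: π^{-1}(V) = {p, q} ∈ τ ✓.
  V = {[n=o], [p=q]}: π^{-1}(V) = {n, o, p, q} ∈ τ ✓.
Open sets in the quotient: τ_Q = {{}, {[p=q]}, {[n=o], [p=q]}} (3 elements).
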